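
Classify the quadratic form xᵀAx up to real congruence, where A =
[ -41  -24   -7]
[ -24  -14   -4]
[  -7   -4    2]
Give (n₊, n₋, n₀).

Answer: (2, 1, 0)

Derivation:
step 0: pivot -41 → sign −
step 1: pivot 2/41 → sign +
step 2: pivot 3 → sign +
signature = (2, 1, 0)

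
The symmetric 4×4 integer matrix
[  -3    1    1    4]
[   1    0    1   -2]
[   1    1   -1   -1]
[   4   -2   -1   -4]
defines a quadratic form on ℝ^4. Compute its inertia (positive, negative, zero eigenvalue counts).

step 0: pivot -3 → sign −
step 1: pivot 1/3 → sign +
step 2: pivot -6 → sign −
step 3: pivot 3/2 → sign +
signature = (2, 2, 0)

Answer: (2, 2, 0)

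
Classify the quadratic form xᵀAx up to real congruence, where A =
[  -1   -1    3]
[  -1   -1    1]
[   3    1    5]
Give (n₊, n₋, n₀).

Answer: (1, 2, 0)

Derivation:
step 0: pivot -1 → sign −
step 1: pivot 14 → sign +
step 2: pivot -2/7 → sign −
signature = (1, 2, 0)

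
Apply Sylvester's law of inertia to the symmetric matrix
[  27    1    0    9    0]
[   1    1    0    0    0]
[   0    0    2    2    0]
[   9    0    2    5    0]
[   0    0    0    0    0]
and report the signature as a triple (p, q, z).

step 0: pivot 27 → sign +
step 1: pivot 26/27 → sign +
step 2: pivot 2 → sign +
step 3: pivot -3/26 → sign −
step 4: row/col 4 already zero → sign 0
signature = (3, 1, 1)

Answer: (3, 1, 1)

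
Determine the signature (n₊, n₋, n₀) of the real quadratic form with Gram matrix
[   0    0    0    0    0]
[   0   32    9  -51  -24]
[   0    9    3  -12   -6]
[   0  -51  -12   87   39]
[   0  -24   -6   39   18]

Answer: (3, 1, 1)

Derivation:
step 0: pivot 32 → sign +
step 1: pivot 15/32 → sign +
step 2: pivot -6 → sign −
step 3: pivot 3/10 → sign +
step 4: row/col 4 already zero → sign 0
signature = (3, 1, 1)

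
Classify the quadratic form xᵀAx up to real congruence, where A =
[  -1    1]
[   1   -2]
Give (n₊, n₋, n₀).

step 0: pivot -1 → sign −
step 1: pivot -1 → sign −
signature = (0, 2, 0)

Answer: (0, 2, 0)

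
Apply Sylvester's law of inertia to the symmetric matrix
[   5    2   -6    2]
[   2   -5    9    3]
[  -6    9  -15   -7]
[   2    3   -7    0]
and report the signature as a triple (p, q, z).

step 0: pivot 5 → sign +
step 1: pivot -29/5 → sign −
step 2: pivot 6/29 → sign +
step 3: pivot -1/3 → sign −
signature = (2, 2, 0)

Answer: (2, 2, 0)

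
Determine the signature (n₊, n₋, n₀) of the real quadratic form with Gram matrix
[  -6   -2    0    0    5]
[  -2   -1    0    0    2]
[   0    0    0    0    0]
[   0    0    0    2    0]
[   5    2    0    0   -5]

Answer: (1, 3, 1)

Derivation:
step 0: pivot -6 → sign −
step 1: pivot -1/3 → sign −
step 2: pivot 2 → sign +
step 3: pivot -1/2 → sign −
step 4: row/col 4 already zero → sign 0
signature = (1, 3, 1)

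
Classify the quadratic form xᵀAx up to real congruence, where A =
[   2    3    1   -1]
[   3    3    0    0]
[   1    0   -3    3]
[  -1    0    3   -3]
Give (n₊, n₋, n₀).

Answer: (1, 2, 1)

Derivation:
step 0: pivot 2 → sign +
step 1: pivot -3/2 → sign −
step 2: pivot -2 → sign −
step 3: row/col 3 already zero → sign 0
signature = (1, 2, 1)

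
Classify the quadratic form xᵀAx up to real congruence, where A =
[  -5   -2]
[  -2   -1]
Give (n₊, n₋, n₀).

Answer: (0, 2, 0)

Derivation:
step 0: pivot -5 → sign −
step 1: pivot -1/5 → sign −
signature = (0, 2, 0)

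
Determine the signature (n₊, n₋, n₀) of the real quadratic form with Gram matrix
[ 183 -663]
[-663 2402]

step 0: pivot 183 → sign +
step 1: pivot -1/61 → sign −
signature = (1, 1, 0)

Answer: (1, 1, 0)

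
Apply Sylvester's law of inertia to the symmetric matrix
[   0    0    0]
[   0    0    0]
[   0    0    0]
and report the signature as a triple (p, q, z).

Answer: (0, 0, 3)

Derivation:
step 0: row/col 0 already zero → sign 0
step 1: row/col 1 already zero → sign 0
step 2: row/col 2 already zero → sign 0
signature = (0, 0, 3)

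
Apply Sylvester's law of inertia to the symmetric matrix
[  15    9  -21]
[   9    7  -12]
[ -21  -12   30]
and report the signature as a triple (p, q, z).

Answer: (3, 0, 0)

Derivation:
step 0: pivot 15 → sign +
step 1: pivot 8/5 → sign +
step 2: pivot 3/8 → sign +
signature = (3, 0, 0)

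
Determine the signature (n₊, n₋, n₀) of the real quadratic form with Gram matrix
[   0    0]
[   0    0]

step 0: row/col 0 already zero → sign 0
step 1: row/col 1 already zero → sign 0
signature = (0, 0, 2)

Answer: (0, 0, 2)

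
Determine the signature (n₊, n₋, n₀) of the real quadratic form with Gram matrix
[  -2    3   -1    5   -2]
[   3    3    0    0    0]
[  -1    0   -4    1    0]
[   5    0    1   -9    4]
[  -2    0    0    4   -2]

Answer: (1, 4, 0)

Derivation:
step 0: pivot -2 → sign −
step 1: pivot 15/2 → sign +
step 2: pivot -19/5 → sign −
step 3: pivot -4 → sign −
step 4: pivot -3/19 → sign −
signature = (1, 4, 0)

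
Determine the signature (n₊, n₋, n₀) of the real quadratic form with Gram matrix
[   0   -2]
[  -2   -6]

step 0: pivot -6 → sign −
step 1: pivot 2/3 → sign +
signature = (1, 1, 0)

Answer: (1, 1, 0)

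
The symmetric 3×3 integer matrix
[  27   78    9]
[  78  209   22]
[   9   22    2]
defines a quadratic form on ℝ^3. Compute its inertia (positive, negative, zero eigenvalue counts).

Answer: (1, 2, 0)

Derivation:
step 0: pivot 27 → sign +
step 1: pivot -49/3 → sign −
step 2: pivot -1/49 → sign −
signature = (1, 2, 0)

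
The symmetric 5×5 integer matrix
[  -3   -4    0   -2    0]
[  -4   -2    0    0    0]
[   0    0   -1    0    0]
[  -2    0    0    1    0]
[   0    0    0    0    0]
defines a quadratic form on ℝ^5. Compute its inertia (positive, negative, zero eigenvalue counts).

Answer: (2, 2, 1)

Derivation:
step 0: pivot -3 → sign −
step 1: pivot 10/3 → sign +
step 2: pivot -1 → sign −
step 3: pivot 1/5 → sign +
step 4: row/col 4 already zero → sign 0
signature = (2, 2, 1)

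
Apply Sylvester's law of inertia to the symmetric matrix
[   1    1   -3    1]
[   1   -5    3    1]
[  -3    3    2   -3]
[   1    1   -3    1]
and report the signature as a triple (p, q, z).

Answer: (1, 2, 1)

Derivation:
step 0: pivot 1 → sign +
step 1: pivot -6 → sign −
step 2: pivot -1 → sign −
step 3: row/col 3 already zero → sign 0
signature = (1, 2, 1)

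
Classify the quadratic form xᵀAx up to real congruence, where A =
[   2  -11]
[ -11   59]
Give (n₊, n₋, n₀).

Answer: (1, 1, 0)

Derivation:
step 0: pivot 2 → sign +
step 1: pivot -3/2 → sign −
signature = (1, 1, 0)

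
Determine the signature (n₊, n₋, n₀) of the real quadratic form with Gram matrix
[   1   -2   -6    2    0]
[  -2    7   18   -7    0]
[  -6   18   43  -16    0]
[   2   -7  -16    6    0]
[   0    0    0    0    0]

Answer: (2, 2, 1)

Derivation:
step 0: pivot 1 → sign +
step 1: pivot 3 → sign +
step 2: pivot -5 → sign −
step 3: pivot -1/5 → sign −
step 4: row/col 4 already zero → sign 0
signature = (2, 2, 1)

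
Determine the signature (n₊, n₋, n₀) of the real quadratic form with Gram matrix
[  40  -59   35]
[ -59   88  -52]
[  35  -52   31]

step 0: pivot 40 → sign +
step 1: pivot 39/40 → sign +
step 2: pivot 3/13 → sign +
signature = (3, 0, 0)

Answer: (3, 0, 0)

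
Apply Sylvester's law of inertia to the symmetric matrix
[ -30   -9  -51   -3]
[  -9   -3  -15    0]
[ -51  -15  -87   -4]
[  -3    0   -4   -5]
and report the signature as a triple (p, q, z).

step 0: pivot -30 → sign −
step 1: pivot -3/10 → sign −
step 2: pivot -2 → sign −
step 3: pivot 2 → sign +
signature = (1, 3, 0)

Answer: (1, 3, 0)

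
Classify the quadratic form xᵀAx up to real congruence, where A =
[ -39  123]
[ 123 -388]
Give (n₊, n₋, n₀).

Answer: (0, 2, 0)

Derivation:
step 0: pivot -39 → sign −
step 1: pivot -1/13 → sign −
signature = (0, 2, 0)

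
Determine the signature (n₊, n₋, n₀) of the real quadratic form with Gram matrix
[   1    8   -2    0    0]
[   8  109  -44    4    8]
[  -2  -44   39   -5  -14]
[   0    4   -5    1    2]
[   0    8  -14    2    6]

Answer: (4, 1, 0)

Derivation:
step 0: pivot 1 → sign +
step 1: pivot 45 → sign +
step 2: pivot 791/45 → sign +
step 3: pivot 2/7 → sign +
step 4: pivot -6/113 → sign −
signature = (4, 1, 0)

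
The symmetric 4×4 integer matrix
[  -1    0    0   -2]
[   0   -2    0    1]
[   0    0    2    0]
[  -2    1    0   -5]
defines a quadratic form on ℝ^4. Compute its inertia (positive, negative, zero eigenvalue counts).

Answer: (1, 3, 0)

Derivation:
step 0: pivot -1 → sign −
step 1: pivot -2 → sign −
step 2: pivot 2 → sign +
step 3: pivot -1/2 → sign −
signature = (1, 3, 0)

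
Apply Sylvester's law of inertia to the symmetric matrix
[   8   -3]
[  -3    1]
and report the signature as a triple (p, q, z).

step 0: pivot 8 → sign +
step 1: pivot -1/8 → sign −
signature = (1, 1, 0)

Answer: (1, 1, 0)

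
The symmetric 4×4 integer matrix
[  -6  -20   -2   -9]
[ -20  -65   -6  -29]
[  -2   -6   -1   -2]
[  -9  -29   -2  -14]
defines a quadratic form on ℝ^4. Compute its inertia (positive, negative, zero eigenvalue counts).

step 0: pivot -6 → sign −
step 1: pivot 5/3 → sign +
step 2: pivot -3/5 → sign −
step 3: pivot -1/2 → sign −
signature = (1, 3, 0)

Answer: (1, 3, 0)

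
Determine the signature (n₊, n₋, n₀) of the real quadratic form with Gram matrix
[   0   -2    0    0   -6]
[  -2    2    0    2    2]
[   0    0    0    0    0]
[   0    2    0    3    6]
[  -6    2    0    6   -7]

Answer: (2, 2, 1)

Derivation:
step 0: pivot 2 → sign +
step 1: pivot -2 → sign −
step 2: pivot 3 → sign +
step 3: pivot -1 → sign −
step 4: row/col 4 already zero → sign 0
signature = (2, 2, 1)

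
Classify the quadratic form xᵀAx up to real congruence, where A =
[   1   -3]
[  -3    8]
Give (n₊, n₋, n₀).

Answer: (1, 1, 0)

Derivation:
step 0: pivot 1 → sign +
step 1: pivot -1 → sign −
signature = (1, 1, 0)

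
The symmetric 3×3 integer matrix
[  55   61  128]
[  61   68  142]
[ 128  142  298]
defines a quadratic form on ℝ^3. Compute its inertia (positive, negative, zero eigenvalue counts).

step 0: pivot 55 → sign +
step 1: pivot 19/55 → sign +
step 2: pivot 2/19 → sign +
signature = (3, 0, 0)

Answer: (3, 0, 0)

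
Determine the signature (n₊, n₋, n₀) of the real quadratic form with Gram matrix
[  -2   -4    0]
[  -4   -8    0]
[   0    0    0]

Answer: (0, 1, 2)

Derivation:
step 0: pivot -2 → sign −
step 1: row/col 1 already zero → sign 0
step 2: row/col 2 already zero → sign 0
signature = (0, 1, 2)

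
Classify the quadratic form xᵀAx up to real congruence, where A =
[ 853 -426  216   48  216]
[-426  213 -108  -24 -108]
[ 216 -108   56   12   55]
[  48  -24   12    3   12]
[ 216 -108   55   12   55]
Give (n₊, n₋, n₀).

step 0: pivot 853 → sign +
step 1: pivot 213/853 → sign +
step 2: pivot 88/71 → sign +
step 3: pivot 3/11 → sign +
step 4: pivot 1/8 → sign +
signature = (5, 0, 0)

Answer: (5, 0, 0)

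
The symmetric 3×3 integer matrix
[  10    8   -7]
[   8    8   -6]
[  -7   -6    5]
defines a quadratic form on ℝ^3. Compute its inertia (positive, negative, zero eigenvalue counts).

Answer: (2, 0, 1)

Derivation:
step 0: pivot 10 → sign +
step 1: pivot 8/5 → sign +
step 2: row/col 2 already zero → sign 0
signature = (2, 0, 1)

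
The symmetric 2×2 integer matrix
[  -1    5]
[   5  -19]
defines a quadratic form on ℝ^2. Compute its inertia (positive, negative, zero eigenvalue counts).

step 0: pivot -1 → sign −
step 1: pivot 6 → sign +
signature = (1, 1, 0)

Answer: (1, 1, 0)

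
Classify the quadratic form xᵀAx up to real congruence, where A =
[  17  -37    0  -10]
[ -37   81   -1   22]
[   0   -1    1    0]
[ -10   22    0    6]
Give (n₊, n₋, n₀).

Answer: (3, 1, 0)

Derivation:
step 0: pivot 17 → sign +
step 1: pivot 8/17 → sign +
step 2: pivot -9/8 → sign −
step 3: pivot 2/9 → sign +
signature = (3, 1, 0)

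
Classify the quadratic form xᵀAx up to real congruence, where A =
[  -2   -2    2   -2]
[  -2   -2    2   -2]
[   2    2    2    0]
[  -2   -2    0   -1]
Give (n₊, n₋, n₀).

step 0: pivot -2 → sign −
step 1: pivot 4 → sign +
step 2: row/col 2 already zero → sign 0
step 3: row/col 3 already zero → sign 0
signature = (1, 1, 2)

Answer: (1, 1, 2)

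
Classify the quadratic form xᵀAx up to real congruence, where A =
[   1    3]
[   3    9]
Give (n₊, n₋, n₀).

step 0: pivot 1 → sign +
step 1: row/col 1 already zero → sign 0
signature = (1, 0, 1)

Answer: (1, 0, 1)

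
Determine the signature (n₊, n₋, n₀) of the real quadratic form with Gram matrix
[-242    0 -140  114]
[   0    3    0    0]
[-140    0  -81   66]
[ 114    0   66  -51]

Answer: (2, 2, 0)

Derivation:
step 0: pivot -242 → sign −
step 1: pivot 3 → sign +
step 2: pivot -1/121 → sign −
step 3: pivot 3 → sign +
signature = (2, 2, 0)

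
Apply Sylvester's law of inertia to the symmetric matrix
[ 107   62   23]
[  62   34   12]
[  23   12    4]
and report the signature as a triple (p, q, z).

step 0: pivot 107 → sign +
step 1: pivot -206/107 → sign −
step 2: pivot -3/103 → sign −
signature = (1, 2, 0)

Answer: (1, 2, 0)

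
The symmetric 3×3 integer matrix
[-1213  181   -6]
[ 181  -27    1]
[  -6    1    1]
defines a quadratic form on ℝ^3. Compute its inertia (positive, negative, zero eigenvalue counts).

step 0: pivot -1213 → sign −
step 1: pivot 10/1213 → sign +
step 2: pivot -3/10 → sign −
signature = (1, 2, 0)

Answer: (1, 2, 0)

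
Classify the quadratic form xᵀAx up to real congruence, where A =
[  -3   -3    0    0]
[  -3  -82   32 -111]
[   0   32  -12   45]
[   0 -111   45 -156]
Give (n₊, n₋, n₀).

Answer: (1, 3, 0)

Derivation:
step 0: pivot -3 → sign −
step 1: pivot -79 → sign −
step 2: pivot 76/79 → sign +
step 3: pivot -3/76 → sign −
signature = (1, 3, 0)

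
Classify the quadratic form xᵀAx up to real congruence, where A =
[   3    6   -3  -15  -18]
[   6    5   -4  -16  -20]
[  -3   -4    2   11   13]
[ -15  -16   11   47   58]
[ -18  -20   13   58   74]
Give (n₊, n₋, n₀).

Answer: (2, 2, 1)

Derivation:
step 0: pivot 3 → sign +
step 1: pivot -7 → sign −
step 2: pivot -3/7 → sign −
step 3: pivot 3 → sign +
step 4: row/col 4 already zero → sign 0
signature = (2, 2, 1)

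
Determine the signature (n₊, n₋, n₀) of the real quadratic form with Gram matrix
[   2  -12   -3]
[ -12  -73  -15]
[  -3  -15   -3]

step 0: pivot 2 → sign +
step 1: pivot -145 → sign −
step 2: pivot 3/290 → sign +
signature = (2, 1, 0)

Answer: (2, 1, 0)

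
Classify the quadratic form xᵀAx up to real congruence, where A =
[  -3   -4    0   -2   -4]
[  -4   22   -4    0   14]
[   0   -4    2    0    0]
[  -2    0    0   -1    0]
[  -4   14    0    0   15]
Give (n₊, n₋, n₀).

Answer: (3, 2, 0)

Derivation:
step 0: pivot -3 → sign −
step 1: pivot 82/3 → sign +
step 2: pivot 58/41 → sign +
step 3: pivot -1/29 → sign −
step 4: pivot 1 → sign +
signature = (3, 2, 0)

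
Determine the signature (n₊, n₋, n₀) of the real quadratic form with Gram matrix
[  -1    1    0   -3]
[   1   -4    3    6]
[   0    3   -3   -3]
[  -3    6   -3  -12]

step 0: pivot -1 → sign −
step 1: pivot -3 → sign −
step 2: row/col 2 already zero → sign 0
step 3: row/col 3 already zero → sign 0
signature = (0, 2, 2)

Answer: (0, 2, 2)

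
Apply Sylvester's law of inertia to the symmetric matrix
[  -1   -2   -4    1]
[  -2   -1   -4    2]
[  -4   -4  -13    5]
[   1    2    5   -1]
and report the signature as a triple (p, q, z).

step 0: pivot -1 → sign −
step 1: pivot 3 → sign +
step 2: pivot -7/3 → sign −
step 3: pivot 3/7 → sign +
signature = (2, 2, 0)

Answer: (2, 2, 0)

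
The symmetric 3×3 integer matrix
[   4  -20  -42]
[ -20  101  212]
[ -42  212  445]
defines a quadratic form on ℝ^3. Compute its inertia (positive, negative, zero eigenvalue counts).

step 0: pivot 4 → sign +
step 1: pivot 1 → sign +
step 2: row/col 2 already zero → sign 0
signature = (2, 0, 1)

Answer: (2, 0, 1)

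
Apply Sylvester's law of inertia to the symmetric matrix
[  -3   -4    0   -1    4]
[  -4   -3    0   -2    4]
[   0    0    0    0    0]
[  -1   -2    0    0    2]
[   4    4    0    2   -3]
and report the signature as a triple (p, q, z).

step 0: pivot -3 → sign −
step 1: pivot 7/3 → sign +
step 2: pivot 1/7 → sign +
step 3: pivot 1 → sign +
step 4: row/col 4 already zero → sign 0
signature = (3, 1, 1)

Answer: (3, 1, 1)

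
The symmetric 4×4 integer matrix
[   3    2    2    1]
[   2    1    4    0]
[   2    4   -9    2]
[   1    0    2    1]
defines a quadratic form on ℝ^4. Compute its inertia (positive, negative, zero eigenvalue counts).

Answer: (3, 1, 0)

Derivation:
step 0: pivot 3 → sign +
step 1: pivot -1/3 → sign −
step 2: pivot 11 → sign +
step 3: pivot 6/11 → sign +
signature = (3, 1, 0)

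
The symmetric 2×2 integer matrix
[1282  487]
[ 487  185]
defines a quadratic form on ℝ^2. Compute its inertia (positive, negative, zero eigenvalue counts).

step 0: pivot 1282 → sign +
step 1: pivot 1/1282 → sign +
signature = (2, 0, 0)

Answer: (2, 0, 0)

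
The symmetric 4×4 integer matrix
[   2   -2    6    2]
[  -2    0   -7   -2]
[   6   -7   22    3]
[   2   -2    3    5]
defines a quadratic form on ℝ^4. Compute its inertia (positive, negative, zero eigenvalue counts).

Answer: (3, 1, 0)

Derivation:
step 0: pivot 2 → sign +
step 1: pivot -2 → sign −
step 2: pivot 9/2 → sign +
step 3: pivot 1 → sign +
signature = (3, 1, 0)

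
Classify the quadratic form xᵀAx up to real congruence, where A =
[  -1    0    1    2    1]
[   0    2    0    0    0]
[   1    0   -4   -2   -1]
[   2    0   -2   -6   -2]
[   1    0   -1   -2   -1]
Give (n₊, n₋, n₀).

step 0: pivot -1 → sign −
step 1: pivot 2 → sign +
step 2: pivot -3 → sign −
step 3: pivot -2 → sign −
step 4: row/col 4 already zero → sign 0
signature = (1, 3, 1)

Answer: (1, 3, 1)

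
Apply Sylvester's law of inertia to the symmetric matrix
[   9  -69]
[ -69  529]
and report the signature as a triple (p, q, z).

step 0: pivot 9 → sign +
step 1: row/col 1 already zero → sign 0
signature = (1, 0, 1)

Answer: (1, 0, 1)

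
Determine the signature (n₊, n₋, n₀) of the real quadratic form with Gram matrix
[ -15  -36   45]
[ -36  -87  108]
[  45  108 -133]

Answer: (1, 2, 0)

Derivation:
step 0: pivot -15 → sign −
step 1: pivot -3/5 → sign −
step 2: pivot 2 → sign +
signature = (1, 2, 0)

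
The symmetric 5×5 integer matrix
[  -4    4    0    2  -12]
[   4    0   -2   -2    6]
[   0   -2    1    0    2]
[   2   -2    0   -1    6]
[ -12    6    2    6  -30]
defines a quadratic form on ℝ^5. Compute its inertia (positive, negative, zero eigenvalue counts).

step 0: pivot -4 → sign −
step 1: pivot 4 → sign +
step 2: pivot -3 → sign −
step 3: pivot 1/3 → sign +
step 4: row/col 4 already zero → sign 0
signature = (2, 2, 1)

Answer: (2, 2, 1)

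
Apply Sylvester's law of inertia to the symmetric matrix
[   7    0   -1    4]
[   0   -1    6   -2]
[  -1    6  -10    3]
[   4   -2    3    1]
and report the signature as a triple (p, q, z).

step 0: pivot 7 → sign +
step 1: pivot -1 → sign −
step 2: pivot 181/7 → sign +
step 3: pivot -6/181 → sign −
signature = (2, 2, 0)

Answer: (2, 2, 0)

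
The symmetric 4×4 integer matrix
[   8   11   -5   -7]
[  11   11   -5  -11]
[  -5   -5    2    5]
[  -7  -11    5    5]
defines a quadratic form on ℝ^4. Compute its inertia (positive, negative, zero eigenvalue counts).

Answer: (1, 3, 0)

Derivation:
step 0: pivot 8 → sign +
step 1: pivot -33/8 → sign −
step 2: pivot -3/11 → sign −
step 3: pivot -2/3 → sign −
signature = (1, 3, 0)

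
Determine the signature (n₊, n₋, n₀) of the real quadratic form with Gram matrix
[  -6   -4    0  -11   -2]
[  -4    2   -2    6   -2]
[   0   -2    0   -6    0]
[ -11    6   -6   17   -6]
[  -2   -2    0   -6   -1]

step 0: pivot -6 → sign −
step 1: pivot 14/3 → sign +
step 2: pivot -6/7 → sign −
step 3: pivot -5/6 → sign −
step 4: pivot -1/5 → sign −
signature = (1, 4, 0)

Answer: (1, 4, 0)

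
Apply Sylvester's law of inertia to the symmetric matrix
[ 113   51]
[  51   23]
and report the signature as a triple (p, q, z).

Answer: (1, 1, 0)

Derivation:
step 0: pivot 113 → sign +
step 1: pivot -2/113 → sign −
signature = (1, 1, 0)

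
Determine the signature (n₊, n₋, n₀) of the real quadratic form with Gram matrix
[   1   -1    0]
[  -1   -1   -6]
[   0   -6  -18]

step 0: pivot 1 → sign +
step 1: pivot -2 → sign −
step 2: row/col 2 already zero → sign 0
signature = (1, 1, 1)

Answer: (1, 1, 1)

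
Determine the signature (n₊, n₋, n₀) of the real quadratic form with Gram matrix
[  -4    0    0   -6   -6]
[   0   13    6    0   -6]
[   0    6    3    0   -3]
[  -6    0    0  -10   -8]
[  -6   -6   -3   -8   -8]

step 0: pivot -4 → sign −
step 1: pivot 13 → sign +
step 2: pivot 3/13 → sign +
step 3: pivot -1 → sign −
step 4: pivot -1 → sign −
signature = (2, 3, 0)

Answer: (2, 3, 0)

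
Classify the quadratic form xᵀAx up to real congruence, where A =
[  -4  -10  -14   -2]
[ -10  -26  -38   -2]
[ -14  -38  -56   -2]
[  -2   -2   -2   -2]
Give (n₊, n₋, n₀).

Answer: (1, 2, 1)

Derivation:
step 0: pivot -4 → sign −
step 1: pivot -1 → sign −
step 2: pivot 2 → sign +
step 3: row/col 3 already zero → sign 0
signature = (1, 2, 1)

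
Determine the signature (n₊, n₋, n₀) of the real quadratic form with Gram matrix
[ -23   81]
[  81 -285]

step 0: pivot -23 → sign −
step 1: pivot 6/23 → sign +
signature = (1, 1, 0)

Answer: (1, 1, 0)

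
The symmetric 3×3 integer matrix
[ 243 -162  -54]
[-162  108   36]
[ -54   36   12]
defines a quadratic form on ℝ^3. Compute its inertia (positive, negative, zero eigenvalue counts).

Answer: (1, 0, 2)

Derivation:
step 0: pivot 243 → sign +
step 1: row/col 1 already zero → sign 0
step 2: row/col 2 already zero → sign 0
signature = (1, 0, 2)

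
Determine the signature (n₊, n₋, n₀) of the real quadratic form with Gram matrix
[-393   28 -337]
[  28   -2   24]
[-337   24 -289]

Answer: (0, 2, 1)

Derivation:
step 0: pivot -393 → sign −
step 1: pivot -2/393 → sign −
step 2: row/col 2 already zero → sign 0
signature = (0, 2, 1)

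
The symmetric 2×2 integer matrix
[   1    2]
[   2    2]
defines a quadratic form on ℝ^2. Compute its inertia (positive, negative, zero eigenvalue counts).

step 0: pivot 1 → sign +
step 1: pivot -2 → sign −
signature = (1, 1, 0)

Answer: (1, 1, 0)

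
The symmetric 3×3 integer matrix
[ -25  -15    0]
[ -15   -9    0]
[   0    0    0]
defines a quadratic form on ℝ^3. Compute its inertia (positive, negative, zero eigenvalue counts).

Answer: (0, 1, 2)

Derivation:
step 0: pivot -25 → sign −
step 1: row/col 1 already zero → sign 0
step 2: row/col 2 already zero → sign 0
signature = (0, 1, 2)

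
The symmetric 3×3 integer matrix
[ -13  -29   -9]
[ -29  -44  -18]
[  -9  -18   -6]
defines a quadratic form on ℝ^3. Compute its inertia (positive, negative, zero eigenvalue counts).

Answer: (2, 1, 0)

Derivation:
step 0: pivot -13 → sign −
step 1: pivot 269/13 → sign +
step 2: pivot 6/269 → sign +
signature = (2, 1, 0)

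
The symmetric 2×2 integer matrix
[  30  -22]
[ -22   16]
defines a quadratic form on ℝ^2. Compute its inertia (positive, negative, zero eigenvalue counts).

step 0: pivot 30 → sign +
step 1: pivot -2/15 → sign −
signature = (1, 1, 0)

Answer: (1, 1, 0)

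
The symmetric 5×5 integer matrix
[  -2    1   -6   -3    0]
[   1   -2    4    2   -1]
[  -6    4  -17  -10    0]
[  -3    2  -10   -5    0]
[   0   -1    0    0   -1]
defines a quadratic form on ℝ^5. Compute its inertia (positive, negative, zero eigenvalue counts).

step 0: pivot -2 → sign −
step 1: pivot -3/2 → sign −
step 2: pivot 5/3 → sign +
step 3: pivot -3/5 → sign −
step 4: row/col 4 already zero → sign 0
signature = (1, 3, 1)

Answer: (1, 3, 1)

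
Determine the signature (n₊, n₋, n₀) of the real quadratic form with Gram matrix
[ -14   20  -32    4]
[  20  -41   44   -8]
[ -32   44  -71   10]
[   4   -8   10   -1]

Answer: (1, 3, 0)

Derivation:
step 0: pivot -14 → sign −
step 1: pivot -87/7 → sign −
step 2: pivot 69/29 → sign +
step 3: pivot -1/69 → sign −
signature = (1, 3, 0)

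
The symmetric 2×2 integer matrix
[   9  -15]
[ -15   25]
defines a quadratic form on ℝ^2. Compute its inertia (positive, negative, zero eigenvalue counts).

step 0: pivot 9 → sign +
step 1: row/col 1 already zero → sign 0
signature = (1, 0, 1)

Answer: (1, 0, 1)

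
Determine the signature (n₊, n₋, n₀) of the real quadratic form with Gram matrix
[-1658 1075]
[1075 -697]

step 0: pivot -1658 → sign −
step 1: pivot -1/1658 → sign −
signature = (0, 2, 0)

Answer: (0, 2, 0)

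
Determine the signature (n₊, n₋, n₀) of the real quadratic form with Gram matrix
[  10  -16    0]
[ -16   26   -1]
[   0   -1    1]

step 0: pivot 10 → sign +
step 1: pivot 2/5 → sign +
step 2: pivot -3/2 → sign −
signature = (2, 1, 0)

Answer: (2, 1, 0)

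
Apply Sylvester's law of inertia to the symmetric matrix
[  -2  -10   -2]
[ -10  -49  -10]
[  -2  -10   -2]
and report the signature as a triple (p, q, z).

step 0: pivot -2 → sign −
step 1: pivot 1 → sign +
step 2: row/col 2 already zero → sign 0
signature = (1, 1, 1)

Answer: (1, 1, 1)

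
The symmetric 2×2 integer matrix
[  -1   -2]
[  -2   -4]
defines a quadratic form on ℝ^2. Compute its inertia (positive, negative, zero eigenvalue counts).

step 0: pivot -1 → sign −
step 1: row/col 1 already zero → sign 0
signature = (0, 1, 1)

Answer: (0, 1, 1)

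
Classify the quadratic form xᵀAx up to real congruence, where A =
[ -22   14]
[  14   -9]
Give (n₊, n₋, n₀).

step 0: pivot -22 → sign −
step 1: pivot -1/11 → sign −
signature = (0, 2, 0)

Answer: (0, 2, 0)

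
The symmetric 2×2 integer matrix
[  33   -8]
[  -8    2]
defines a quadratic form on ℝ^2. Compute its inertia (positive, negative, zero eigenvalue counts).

step 0: pivot 33 → sign +
step 1: pivot 2/33 → sign +
signature = (2, 0, 0)

Answer: (2, 0, 0)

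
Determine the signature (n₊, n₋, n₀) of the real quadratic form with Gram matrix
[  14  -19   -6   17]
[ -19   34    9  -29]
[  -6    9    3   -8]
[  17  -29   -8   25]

step 0: pivot 14 → sign +
step 1: pivot 115/14 → sign +
step 2: pivot 39/115 → sign +
step 3: pivot 2/39 → sign +
signature = (4, 0, 0)

Answer: (4, 0, 0)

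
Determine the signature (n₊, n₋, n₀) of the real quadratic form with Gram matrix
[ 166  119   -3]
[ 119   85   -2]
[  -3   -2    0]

Answer: (2, 1, 0)

Derivation:
step 0: pivot 166 → sign +
step 1: pivot -51/166 → sign −
step 2: pivot 1/51 → sign +
signature = (2, 1, 0)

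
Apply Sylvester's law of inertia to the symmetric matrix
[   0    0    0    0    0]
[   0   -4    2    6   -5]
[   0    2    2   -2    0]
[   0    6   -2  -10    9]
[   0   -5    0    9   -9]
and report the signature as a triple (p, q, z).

step 0: pivot -4 → sign −
step 1: pivot 3 → sign +
step 2: pivot -4/3 → sign −
step 3: pivot -3/4 → sign −
step 4: row/col 4 already zero → sign 0
signature = (1, 3, 1)

Answer: (1, 3, 1)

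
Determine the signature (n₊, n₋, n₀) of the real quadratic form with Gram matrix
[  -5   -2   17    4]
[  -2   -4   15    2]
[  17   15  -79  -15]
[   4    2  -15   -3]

Answer: (1, 3, 0)

Derivation:
step 0: pivot -5 → sign −
step 1: pivot -16/5 → sign −
step 2: pivot -3/16 → sign −
step 3: pivot 1 → sign +
signature = (1, 3, 0)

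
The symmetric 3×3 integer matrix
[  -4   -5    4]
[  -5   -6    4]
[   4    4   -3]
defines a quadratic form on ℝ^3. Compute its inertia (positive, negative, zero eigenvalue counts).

step 0: pivot -4 → sign −
step 1: pivot 1/4 → sign +
step 2: pivot -3 → sign −
signature = (1, 2, 0)

Answer: (1, 2, 0)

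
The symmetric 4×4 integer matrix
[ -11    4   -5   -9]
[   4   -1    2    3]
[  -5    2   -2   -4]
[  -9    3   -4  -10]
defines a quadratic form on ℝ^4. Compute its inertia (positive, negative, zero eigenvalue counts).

Answer: (2, 2, 0)

Derivation:
step 0: pivot -11 → sign −
step 1: pivot 5/11 → sign +
step 2: pivot 1/5 → sign +
step 3: pivot -3 → sign −
signature = (2, 2, 0)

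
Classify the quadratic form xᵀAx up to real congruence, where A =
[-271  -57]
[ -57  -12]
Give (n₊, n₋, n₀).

Answer: (0, 2, 0)

Derivation:
step 0: pivot -271 → sign −
step 1: pivot -3/271 → sign −
signature = (0, 2, 0)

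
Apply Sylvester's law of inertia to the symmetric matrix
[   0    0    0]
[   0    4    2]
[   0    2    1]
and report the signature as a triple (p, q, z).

step 0: pivot 4 → sign +
step 1: row/col 1 already zero → sign 0
step 2: row/col 2 already zero → sign 0
signature = (1, 0, 2)

Answer: (1, 0, 2)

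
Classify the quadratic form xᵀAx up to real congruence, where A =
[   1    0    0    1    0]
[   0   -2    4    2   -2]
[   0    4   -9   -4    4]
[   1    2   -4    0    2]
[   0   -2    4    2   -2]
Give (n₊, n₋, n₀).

step 0: pivot 1 → sign +
step 1: pivot -2 → sign −
step 2: pivot -1 → sign −
step 3: pivot 1 → sign +
step 4: row/col 4 already zero → sign 0
signature = (2, 2, 1)

Answer: (2, 2, 1)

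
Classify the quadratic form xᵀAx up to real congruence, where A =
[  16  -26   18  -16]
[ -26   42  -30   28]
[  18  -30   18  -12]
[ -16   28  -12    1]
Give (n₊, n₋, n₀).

step 0: pivot 16 → sign +
step 1: pivot -1/4 → sign −
step 2: pivot 1 → sign +
step 3: row/col 3 already zero → sign 0
signature = (2, 1, 1)

Answer: (2, 1, 1)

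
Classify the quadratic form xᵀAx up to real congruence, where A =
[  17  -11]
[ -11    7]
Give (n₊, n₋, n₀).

step 0: pivot 17 → sign +
step 1: pivot -2/17 → sign −
signature = (1, 1, 0)

Answer: (1, 1, 0)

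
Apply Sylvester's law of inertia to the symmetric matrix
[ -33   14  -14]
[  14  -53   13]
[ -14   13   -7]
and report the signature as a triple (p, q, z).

step 0: pivot -33 → sign −
step 1: pivot -1553/33 → sign −
step 2: pivot -2/1553 → sign −
signature = (0, 3, 0)

Answer: (0, 3, 0)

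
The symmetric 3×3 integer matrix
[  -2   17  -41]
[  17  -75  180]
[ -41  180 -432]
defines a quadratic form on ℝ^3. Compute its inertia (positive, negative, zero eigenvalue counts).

step 0: pivot -2 → sign −
step 1: pivot 139/2 → sign +
step 2: pivot -3/139 → sign −
signature = (1, 2, 0)

Answer: (1, 2, 0)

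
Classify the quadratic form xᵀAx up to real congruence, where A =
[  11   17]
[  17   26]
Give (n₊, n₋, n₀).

Answer: (1, 1, 0)

Derivation:
step 0: pivot 11 → sign +
step 1: pivot -3/11 → sign −
signature = (1, 1, 0)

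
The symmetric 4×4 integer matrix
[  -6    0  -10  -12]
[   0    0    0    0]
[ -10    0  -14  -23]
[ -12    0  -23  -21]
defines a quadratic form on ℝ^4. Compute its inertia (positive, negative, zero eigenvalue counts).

Answer: (1, 2, 1)

Derivation:
step 0: pivot -6 → sign −
step 1: pivot 8/3 → sign +
step 2: pivot -3/8 → sign −
step 3: row/col 3 already zero → sign 0
signature = (1, 2, 1)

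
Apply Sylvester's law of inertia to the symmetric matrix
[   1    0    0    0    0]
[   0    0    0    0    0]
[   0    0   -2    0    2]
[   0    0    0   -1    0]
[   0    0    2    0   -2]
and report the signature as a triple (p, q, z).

Answer: (1, 2, 2)

Derivation:
step 0: pivot 1 → sign +
step 1: pivot -2 → sign −
step 2: pivot -1 → sign −
step 3: row/col 3 already zero → sign 0
step 4: row/col 4 already zero → sign 0
signature = (1, 2, 2)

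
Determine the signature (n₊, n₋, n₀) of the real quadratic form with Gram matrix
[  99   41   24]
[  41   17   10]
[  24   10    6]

step 0: pivot 99 → sign +
step 1: pivot 2/99 → sign +
step 2: row/col 2 already zero → sign 0
signature = (2, 0, 1)

Answer: (2, 0, 1)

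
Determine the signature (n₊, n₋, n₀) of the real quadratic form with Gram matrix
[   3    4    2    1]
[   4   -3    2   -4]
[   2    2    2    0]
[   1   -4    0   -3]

step 0: pivot 3 → sign +
step 1: pivot -25/3 → sign −
step 2: pivot 18/25 → sign +
step 3: row/col 3 already zero → sign 0
signature = (2, 1, 1)

Answer: (2, 1, 1)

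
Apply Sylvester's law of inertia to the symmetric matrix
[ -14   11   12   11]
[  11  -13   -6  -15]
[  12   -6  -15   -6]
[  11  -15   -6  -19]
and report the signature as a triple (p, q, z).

Answer: (1, 3, 0)

Derivation:
step 0: pivot -14 → sign −
step 1: pivot -61/14 → sign −
step 2: pivot -123/61 → sign −
step 3: pivot 6/41 → sign +
signature = (1, 3, 0)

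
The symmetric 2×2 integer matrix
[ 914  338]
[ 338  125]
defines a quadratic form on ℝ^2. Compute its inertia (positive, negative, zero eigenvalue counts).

step 0: pivot 914 → sign +
step 1: pivot 3/457 → sign +
signature = (2, 0, 0)

Answer: (2, 0, 0)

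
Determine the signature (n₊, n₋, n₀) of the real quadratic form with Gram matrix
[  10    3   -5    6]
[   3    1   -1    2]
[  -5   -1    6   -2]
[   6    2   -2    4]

Answer: (3, 0, 1)

Derivation:
step 0: pivot 10 → sign +
step 1: pivot 1/10 → sign +
step 2: pivot 1 → sign +
step 3: row/col 3 already zero → sign 0
signature = (3, 0, 1)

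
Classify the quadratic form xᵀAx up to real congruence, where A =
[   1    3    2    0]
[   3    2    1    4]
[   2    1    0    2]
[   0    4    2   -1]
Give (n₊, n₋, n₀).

step 0: pivot 1 → sign +
step 1: pivot -7 → sign −
step 2: pivot -3/7 → sign −
step 3: pivot 3 → sign +
signature = (2, 2, 0)

Answer: (2, 2, 0)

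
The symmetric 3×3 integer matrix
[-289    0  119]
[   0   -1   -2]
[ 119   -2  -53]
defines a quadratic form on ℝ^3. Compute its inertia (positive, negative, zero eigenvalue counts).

step 0: pivot -289 → sign −
step 1: pivot -1 → sign −
step 2: row/col 2 already zero → sign 0
signature = (0, 2, 1)

Answer: (0, 2, 1)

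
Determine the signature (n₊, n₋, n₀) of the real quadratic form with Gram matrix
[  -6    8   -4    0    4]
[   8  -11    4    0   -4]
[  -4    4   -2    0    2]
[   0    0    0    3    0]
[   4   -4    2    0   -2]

step 0: pivot -6 → sign −
step 1: pivot -1/3 → sign −
step 2: pivot 6 → sign +
step 3: pivot 3 → sign +
step 4: row/col 4 already zero → sign 0
signature = (2, 2, 1)

Answer: (2, 2, 1)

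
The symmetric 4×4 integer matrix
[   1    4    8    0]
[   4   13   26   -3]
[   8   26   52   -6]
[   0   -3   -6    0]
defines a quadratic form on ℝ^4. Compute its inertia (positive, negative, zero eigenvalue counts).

Answer: (2, 1, 1)

Derivation:
step 0: pivot 1 → sign +
step 1: pivot -3 → sign −
step 2: pivot 3 → sign +
step 3: row/col 3 already zero → sign 0
signature = (2, 1, 1)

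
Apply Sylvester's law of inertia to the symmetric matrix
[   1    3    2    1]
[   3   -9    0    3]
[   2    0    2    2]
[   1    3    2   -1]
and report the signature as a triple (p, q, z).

Answer: (1, 2, 1)

Derivation:
step 0: pivot 1 → sign +
step 1: pivot -18 → sign −
step 2: pivot -2 → sign −
step 3: row/col 3 already zero → sign 0
signature = (1, 2, 1)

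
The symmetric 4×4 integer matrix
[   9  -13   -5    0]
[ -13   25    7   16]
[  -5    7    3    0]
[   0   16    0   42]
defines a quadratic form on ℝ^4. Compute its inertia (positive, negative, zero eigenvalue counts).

step 0: pivot 9 → sign +
step 1: pivot 56/9 → sign +
step 2: pivot 3/14 → sign +
step 3: pivot -2/3 → sign −
signature = (3, 1, 0)

Answer: (3, 1, 0)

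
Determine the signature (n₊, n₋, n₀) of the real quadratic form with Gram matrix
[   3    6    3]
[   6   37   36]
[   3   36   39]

Answer: (2, 0, 1)

Derivation:
step 0: pivot 3 → sign +
step 1: pivot 25 → sign +
step 2: row/col 2 already zero → sign 0
signature = (2, 0, 1)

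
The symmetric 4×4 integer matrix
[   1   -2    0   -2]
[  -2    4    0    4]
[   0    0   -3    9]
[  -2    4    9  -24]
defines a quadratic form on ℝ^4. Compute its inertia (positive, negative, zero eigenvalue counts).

step 0: pivot 1 → sign +
step 1: pivot -3 → sign −
step 2: pivot -1 → sign −
step 3: row/col 3 already zero → sign 0
signature = (1, 2, 1)

Answer: (1, 2, 1)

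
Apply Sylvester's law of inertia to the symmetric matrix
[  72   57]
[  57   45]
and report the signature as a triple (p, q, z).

Answer: (1, 1, 0)

Derivation:
step 0: pivot 72 → sign +
step 1: pivot -1/8 → sign −
signature = (1, 1, 0)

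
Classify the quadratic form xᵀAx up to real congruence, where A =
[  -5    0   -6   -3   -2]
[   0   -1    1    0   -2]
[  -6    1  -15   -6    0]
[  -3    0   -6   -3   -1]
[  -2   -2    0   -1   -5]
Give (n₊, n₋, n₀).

Answer: (0, 5, 0)

Derivation:
step 0: pivot -5 → sign −
step 1: pivot -1 → sign −
step 2: pivot -34/5 → sign −
step 3: pivot -6/17 → sign −
step 4: pivot -1/6 → sign −
signature = (0, 5, 0)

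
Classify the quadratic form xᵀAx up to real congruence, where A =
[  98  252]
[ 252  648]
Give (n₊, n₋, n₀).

Answer: (1, 0, 1)

Derivation:
step 0: pivot 98 → sign +
step 1: row/col 1 already zero → sign 0
signature = (1, 0, 1)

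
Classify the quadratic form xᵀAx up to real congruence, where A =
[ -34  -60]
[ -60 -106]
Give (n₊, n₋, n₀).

step 0: pivot -34 → sign −
step 1: pivot -2/17 → sign −
signature = (0, 2, 0)

Answer: (0, 2, 0)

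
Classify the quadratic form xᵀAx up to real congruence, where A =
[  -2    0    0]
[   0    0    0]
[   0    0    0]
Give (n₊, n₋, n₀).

Answer: (0, 1, 2)

Derivation:
step 0: pivot -2 → sign −
step 1: row/col 1 already zero → sign 0
step 2: row/col 2 already zero → sign 0
signature = (0, 1, 2)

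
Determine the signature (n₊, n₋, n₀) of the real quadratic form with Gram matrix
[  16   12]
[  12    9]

step 0: pivot 16 → sign +
step 1: row/col 1 already zero → sign 0
signature = (1, 0, 1)

Answer: (1, 0, 1)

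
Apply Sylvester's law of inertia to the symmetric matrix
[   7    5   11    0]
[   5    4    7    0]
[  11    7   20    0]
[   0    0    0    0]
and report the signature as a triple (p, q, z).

Answer: (3, 0, 1)

Derivation:
step 0: pivot 7 → sign +
step 1: pivot 3/7 → sign +
step 2: pivot 1 → sign +
step 3: row/col 3 already zero → sign 0
signature = (3, 0, 1)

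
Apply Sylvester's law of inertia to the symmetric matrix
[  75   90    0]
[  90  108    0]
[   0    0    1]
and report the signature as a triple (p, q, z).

step 0: pivot 75 → sign +
step 1: pivot 1 → sign +
step 2: row/col 2 already zero → sign 0
signature = (2, 0, 1)

Answer: (2, 0, 1)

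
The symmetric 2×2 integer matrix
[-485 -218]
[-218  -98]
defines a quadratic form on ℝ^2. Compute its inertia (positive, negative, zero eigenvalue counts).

Answer: (0, 2, 0)

Derivation:
step 0: pivot -485 → sign −
step 1: pivot -6/485 → sign −
signature = (0, 2, 0)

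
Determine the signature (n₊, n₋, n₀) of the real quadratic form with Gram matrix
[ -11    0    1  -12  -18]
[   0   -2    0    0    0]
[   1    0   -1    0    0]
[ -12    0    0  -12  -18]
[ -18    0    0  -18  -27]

Answer: (1, 3, 1)

Derivation:
step 0: pivot -11 → sign −
step 1: pivot -2 → sign −
step 2: pivot -10/11 → sign −
step 3: pivot 12/5 → sign +
step 4: row/col 4 already zero → sign 0
signature = (1, 3, 1)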